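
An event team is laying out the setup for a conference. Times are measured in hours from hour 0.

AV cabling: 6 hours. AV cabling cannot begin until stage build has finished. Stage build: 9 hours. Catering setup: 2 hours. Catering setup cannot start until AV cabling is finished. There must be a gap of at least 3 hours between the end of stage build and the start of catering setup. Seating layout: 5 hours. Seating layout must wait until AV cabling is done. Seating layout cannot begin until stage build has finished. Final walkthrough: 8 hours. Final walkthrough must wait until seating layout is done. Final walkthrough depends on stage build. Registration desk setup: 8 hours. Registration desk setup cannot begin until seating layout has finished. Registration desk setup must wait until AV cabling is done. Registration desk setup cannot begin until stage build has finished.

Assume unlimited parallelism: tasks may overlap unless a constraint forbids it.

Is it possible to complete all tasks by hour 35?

Stage build has no prerequisites, so it starts at hour 0 and finishes at hour 9.
AV cabling waits on stage build (finishes hour 9), so it starts at hour 9 and finishes at 9 + 6 = hour 15.
For catering setup: AV cabling (finishes hour 15); stage build (finishes hour 9, plus 3-hour gap → hour 12). Taking the maximum gives a start of hour 15, and it finishes at 15 + 2 = hour 17.
For seating layout: AV cabling (finishes hour 15); stage build (finishes hour 9). Taking the maximum gives a start of hour 15, and it finishes at 15 + 5 = hour 20.
Final walkthrough cannot start until seating layout (finishes hour 20); stage build (finishes hour 9). The controlling bound is hour 20, so final walkthrough finishes at 20 + 8 = hour 28.
Registration desk setup has to wait for seating layout (finishes hour 20); AV cabling (finishes hour 15); stage build (finishes hour 9). The latest of these is hour 20, so registration desk setup runs hour 20 to 20 + 8 = hour 28.
Every task is finished by hour 28, which is no later than the deadline of 35, so the schedule is feasible.

Yes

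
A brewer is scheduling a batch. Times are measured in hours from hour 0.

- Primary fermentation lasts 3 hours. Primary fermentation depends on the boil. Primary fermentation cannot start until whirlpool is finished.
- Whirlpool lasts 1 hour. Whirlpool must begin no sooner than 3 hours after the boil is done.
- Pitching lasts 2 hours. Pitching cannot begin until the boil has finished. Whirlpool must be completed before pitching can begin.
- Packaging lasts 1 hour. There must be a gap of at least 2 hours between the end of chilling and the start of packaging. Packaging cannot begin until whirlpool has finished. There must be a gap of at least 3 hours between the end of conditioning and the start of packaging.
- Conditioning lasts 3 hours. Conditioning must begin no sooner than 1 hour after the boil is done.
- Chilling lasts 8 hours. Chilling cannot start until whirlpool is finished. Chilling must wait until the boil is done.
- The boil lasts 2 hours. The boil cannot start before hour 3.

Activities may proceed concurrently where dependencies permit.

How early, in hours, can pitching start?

9

The boil cannot begin until its own release at hour 3. It runs from hour 3 to 3 + 2 = hour 5.
Whirlpool waits on the boil (finishes hour 5, plus 3-hour gap → hour 8), so it starts at hour 8 and finishes at 8 + 1 = hour 9.
Pitching waits on the boil (finishes hour 5); whirlpool (finishes hour 9). The latest of these is hour 9, which is the earliest pitching can start.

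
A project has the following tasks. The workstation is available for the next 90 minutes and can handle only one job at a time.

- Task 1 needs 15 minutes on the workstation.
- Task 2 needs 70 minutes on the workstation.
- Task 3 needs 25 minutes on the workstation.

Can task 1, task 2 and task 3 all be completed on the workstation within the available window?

Running back to back, the jobs need 15 + 70 + 25 = 110 minutes on the workstation.
Since 110 > 90, they cannot all fit.

No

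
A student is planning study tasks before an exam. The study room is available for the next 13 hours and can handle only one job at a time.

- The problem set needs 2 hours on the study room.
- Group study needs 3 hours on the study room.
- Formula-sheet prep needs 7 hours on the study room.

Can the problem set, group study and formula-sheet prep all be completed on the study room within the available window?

Running back to back, the jobs need 2 + 3 + 7 = 12 hours on the study room.
Since 12 ≤ 13, they fit within the window.

Yes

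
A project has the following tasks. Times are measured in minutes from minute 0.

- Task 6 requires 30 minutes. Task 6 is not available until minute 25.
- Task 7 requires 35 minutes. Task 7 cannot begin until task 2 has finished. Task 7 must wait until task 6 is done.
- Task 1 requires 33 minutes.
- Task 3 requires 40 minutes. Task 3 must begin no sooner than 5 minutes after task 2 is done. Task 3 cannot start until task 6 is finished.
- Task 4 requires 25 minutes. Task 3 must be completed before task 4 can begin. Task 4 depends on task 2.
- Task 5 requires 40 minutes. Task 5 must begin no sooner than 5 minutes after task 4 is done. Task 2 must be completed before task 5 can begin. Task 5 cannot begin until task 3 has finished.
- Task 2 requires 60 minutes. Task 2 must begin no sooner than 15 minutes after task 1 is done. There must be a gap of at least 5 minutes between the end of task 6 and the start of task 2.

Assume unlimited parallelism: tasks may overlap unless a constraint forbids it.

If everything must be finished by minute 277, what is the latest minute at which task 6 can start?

67

Task 5 must finish by minute 277; it takes 40 minutes, so it must start by 277 − 40 = minute 237.
Task 4 must finish before task 5 (must start by minute 237, minus 5-minute gap → minute 232). With a 25-minute duration, task 4 must start by 232 − 25 = minute 207.
Task 3 feeds task 4 (must start by minute 207); task 5 (must start by minute 237). Taking the minimum, task 3 must finish by minute 207 and start by 207 − 40 = minute 167.
Nothing follows task 7; the deadline of minute 277 is its only limit. It must start by 277 − 35 = minute 242.
For task 2: task 3 (must start by minute 167, minus 5-minute gap → minute 162); task 4 (must start by minute 207); task 5 (must start by minute 237); task 7 (must start by minute 242). The most restrictive is minute 162; with a 60-minute duration, task 2 must start by minute 102.
For task 6: task 2 (must start by minute 102, minus 5-minute gap → minute 97); task 3 (must start by minute 167); task 7 (must start by minute 242). The most restrictive is minute 97; with a 30-minute duration, task 6 must start by minute 67.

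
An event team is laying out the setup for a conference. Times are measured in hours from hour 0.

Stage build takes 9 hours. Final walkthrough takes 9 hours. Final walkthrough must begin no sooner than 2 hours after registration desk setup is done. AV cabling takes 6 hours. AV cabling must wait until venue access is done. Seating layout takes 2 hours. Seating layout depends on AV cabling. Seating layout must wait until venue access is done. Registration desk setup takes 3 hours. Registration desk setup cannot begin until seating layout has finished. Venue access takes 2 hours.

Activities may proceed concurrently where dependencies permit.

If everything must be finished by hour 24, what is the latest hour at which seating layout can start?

Final walkthrough has no dependents, so it just needs to finish by hour 24. Starting by 24 − 9 = hour 15 achieves that.
Registration desk setup has to be done before final walkthrough (must start by hour 15, minus 2-hour gap → hour 13). That means finishing by hour 13, i.e. starting by 13 − 3 = hour 10.
Seating layout feeds into registration desk setup (must start by hour 10); so seating layout must finish by hour 10 and therefore start by hour 8.

8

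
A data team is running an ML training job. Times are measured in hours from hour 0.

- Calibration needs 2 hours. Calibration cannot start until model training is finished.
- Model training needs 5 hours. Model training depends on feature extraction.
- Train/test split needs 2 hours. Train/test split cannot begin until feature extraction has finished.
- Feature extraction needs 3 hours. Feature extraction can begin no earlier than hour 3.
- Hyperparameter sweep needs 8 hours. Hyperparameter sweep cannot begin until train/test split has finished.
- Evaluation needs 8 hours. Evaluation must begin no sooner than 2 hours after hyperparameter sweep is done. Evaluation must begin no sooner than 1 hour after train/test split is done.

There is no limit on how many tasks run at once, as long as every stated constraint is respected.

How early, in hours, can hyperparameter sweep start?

Feature extraction waits on its own release at hour 3, so it starts at hour 3 and finishes at 3 + 3 = hour 6.
Train/test split waits on feature extraction (finishes hour 6), so it starts at hour 6 and finishes at 6 + 2 = hour 8.
Hyperparameter sweep waits on train/test split (finishes hour 8), so the earliest it can start is hour 8.

8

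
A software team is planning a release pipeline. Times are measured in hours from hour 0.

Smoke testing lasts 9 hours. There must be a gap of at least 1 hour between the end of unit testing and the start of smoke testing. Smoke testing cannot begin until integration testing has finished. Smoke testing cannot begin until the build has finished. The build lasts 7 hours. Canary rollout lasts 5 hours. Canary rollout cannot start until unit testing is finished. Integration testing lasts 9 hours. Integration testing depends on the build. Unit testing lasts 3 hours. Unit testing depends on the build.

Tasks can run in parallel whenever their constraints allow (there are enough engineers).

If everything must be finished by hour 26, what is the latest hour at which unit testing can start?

13

To finish by hour 26, smoke testing (duration 9) must start no later than hour 17.
To finish by hour 26, canary rollout (duration 5) must start no later than hour 21.
Unit testing feeds smoke testing (must start by hour 17, minus 1-hour gap → hour 16); canary rollout (must start by hour 21). Taking the minimum, unit testing must finish by hour 16 and start by 16 − 3 = hour 13.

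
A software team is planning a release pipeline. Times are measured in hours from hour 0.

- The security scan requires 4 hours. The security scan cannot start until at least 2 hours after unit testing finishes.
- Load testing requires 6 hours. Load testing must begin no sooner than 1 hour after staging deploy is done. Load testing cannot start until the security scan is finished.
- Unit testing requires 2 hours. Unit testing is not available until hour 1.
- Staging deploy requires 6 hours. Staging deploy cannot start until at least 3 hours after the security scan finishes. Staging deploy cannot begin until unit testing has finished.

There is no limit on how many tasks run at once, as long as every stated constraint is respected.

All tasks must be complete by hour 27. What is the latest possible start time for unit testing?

3

Nothing follows load testing; the deadline of hour 27 is its only limit. It must start by 27 − 6 = hour 21.
Staging deploy has to be done before load testing (must start by hour 21, minus 1-hour gap → hour 20). That means finishing by hour 20, i.e. starting by 20 − 6 = hour 14.
The security scan must finish in time for staging deploy (must start by hour 14, minus 3-hour gap → hour 11); load testing (must start by hour 21). The tightest is hour 11, so the security scan must start by 11 − 4 = hour 7.
For unit testing: the security scan (must start by hour 7, minus 2-hour gap → hour 5); staging deploy (must start by hour 14). The most restrictive is hour 5; with a 2-hour duration, unit testing must start by hour 3.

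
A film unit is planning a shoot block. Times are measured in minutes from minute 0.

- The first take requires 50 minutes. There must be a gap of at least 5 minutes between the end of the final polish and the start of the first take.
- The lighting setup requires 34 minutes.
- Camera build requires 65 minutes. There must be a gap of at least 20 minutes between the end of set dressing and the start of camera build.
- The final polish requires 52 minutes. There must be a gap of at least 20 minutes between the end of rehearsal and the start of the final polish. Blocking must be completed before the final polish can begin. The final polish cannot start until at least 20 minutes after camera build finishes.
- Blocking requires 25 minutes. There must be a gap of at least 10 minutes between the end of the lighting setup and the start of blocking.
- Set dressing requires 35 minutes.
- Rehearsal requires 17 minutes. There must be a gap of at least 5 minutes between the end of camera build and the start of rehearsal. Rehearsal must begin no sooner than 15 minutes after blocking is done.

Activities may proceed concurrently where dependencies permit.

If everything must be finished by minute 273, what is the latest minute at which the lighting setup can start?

Nothing follows the first take; the deadline of minute 273 is its only limit. It must start by 273 − 50 = minute 223.
The final polish feeds into the first take (must start by minute 223, minus 5-minute gap → minute 218); so the final polish must finish by minute 218 and therefore start by minute 166.
Rehearsal must finish before the final polish (must start by minute 166, minus 20-minute gap → minute 146). With a 17-minute duration, rehearsal must start by 146 − 17 = minute 129.
For blocking: rehearsal (must start by minute 129, minus 15-minute gap → minute 114); the final polish (must start by minute 166). The most restrictive is minute 114; with a 25-minute duration, blocking must start by minute 89.
The lighting setup must finish before blocking (must start by minute 89, minus 10-minute gap → minute 79). With a 34-minute duration, the lighting setup must start by 79 − 34 = minute 45.

45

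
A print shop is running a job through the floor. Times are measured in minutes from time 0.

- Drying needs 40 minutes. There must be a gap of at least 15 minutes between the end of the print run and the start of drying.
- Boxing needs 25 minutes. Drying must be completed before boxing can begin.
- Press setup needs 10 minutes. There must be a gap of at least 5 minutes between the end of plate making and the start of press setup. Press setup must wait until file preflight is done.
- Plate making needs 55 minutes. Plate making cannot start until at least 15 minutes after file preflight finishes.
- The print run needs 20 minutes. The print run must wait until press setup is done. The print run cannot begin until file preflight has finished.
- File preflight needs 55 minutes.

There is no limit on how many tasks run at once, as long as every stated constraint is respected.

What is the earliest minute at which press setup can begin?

File preflight can start immediately at minute 0; it finishes at minute 55.
After file preflight (finishes minute 55, plus 15-minute gap → minute 70), plate making can start at minute 70 and finishes at minute 125.
Press setup waits on plate making (finishes minute 125, plus 5-minute gap → minute 130); file preflight (finishes minute 55). The latest of these is minute 130, which is the earliest press setup can start.

130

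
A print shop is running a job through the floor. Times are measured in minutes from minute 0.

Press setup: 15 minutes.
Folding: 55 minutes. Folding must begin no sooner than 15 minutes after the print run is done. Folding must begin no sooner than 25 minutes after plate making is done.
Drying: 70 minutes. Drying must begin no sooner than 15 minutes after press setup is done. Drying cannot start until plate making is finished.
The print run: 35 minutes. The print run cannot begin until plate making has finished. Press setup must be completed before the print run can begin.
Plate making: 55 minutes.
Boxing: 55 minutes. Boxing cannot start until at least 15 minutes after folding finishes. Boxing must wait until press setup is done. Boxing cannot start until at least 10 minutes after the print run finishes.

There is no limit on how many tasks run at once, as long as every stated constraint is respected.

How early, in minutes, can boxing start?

175

Press setup can start immediately at minute 0; it finishes at minute 15.
Nothing blocks plate making, so it runs from minute 0 to minute 55.
For the print run: plate making (finishes minute 55); press setup (finishes minute 15). Taking the maximum gives a start of minute 55, and it finishes at 55 + 35 = minute 90.
Folding cannot start until the print run (finishes minute 90, plus 15-minute gap → minute 105); plate making (finishes minute 55, plus 25-minute gap → minute 80). The controlling bound is minute 105, so folding finishes at 105 + 55 = minute 160.
Boxing waits on folding (finishes minute 160, plus 15-minute gap → minute 175); press setup (finishes minute 15); the print run (finishes minute 90, plus 10-minute gap → minute 100). The latest of these is minute 175, which is the earliest boxing can start.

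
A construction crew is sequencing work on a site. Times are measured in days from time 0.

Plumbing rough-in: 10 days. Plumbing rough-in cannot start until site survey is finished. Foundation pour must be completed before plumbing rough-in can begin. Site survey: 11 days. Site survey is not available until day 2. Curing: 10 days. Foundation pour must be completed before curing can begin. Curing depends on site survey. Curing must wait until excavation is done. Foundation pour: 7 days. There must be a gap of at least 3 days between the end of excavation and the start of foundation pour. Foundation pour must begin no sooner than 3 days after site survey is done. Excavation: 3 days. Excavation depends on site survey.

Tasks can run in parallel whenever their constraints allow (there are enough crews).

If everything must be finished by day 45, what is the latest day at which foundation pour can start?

Curing has no dependents, so it just needs to finish by day 45. Starting by 45 − 10 = day 35 achieves that.
Plumbing rough-in must finish by day 45; it takes 10 days, so it must start by 45 − 10 = day 35.
For foundation pour: curing (must start by day 35); plumbing rough-in (must start by day 35). The most restrictive is day 35; with a 7-day duration, foundation pour must start by day 28.

28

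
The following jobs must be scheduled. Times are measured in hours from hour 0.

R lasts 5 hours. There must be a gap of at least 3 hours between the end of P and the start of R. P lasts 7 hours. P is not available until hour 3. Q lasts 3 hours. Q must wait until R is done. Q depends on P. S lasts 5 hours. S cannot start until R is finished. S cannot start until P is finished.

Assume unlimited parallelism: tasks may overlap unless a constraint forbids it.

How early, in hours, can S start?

P waits on its own release at hour 3, so it starts at hour 3 and finishes at 3 + 7 = hour 10.
R waits on P (finishes hour 10, plus 3-hour gap → hour 13), so it starts at hour 13 and finishes at 13 + 5 = hour 18.
S waits on R (finishes hour 18); P (finishes hour 10). The latest of these is hour 18, which is the earliest S can start.

18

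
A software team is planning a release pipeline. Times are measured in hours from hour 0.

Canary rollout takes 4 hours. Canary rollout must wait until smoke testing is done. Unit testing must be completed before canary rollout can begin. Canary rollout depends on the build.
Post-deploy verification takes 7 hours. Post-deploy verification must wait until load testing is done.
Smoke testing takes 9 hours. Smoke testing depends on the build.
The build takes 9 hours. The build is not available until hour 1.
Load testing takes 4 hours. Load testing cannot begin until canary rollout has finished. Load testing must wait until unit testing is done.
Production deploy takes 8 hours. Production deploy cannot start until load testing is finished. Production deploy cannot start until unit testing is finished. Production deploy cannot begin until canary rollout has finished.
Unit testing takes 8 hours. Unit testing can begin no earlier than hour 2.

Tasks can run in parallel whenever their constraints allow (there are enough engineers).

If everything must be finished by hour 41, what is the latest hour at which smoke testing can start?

16

Nothing follows production deploy; the deadline of hour 41 is its only limit. It must start by 41 − 8 = hour 33.
Post-deploy verification must finish by hour 41; it takes 7 hours, so it must start by 41 − 7 = hour 34.
Load testing must finish in time for production deploy (must start by hour 33); post-deploy verification (must start by hour 34). The tightest is hour 33, so load testing must start by 33 − 4 = hour 29.
Canary rollout has several dependents: load testing (must start by hour 29); production deploy (must start by hour 33). The earliest of those limits is hour 29, so canary rollout must start by 29 − 4 = hour 25.
Smoke testing must finish before canary rollout (must start by hour 25). With a 9-hour duration, smoke testing must start by 25 − 9 = hour 16.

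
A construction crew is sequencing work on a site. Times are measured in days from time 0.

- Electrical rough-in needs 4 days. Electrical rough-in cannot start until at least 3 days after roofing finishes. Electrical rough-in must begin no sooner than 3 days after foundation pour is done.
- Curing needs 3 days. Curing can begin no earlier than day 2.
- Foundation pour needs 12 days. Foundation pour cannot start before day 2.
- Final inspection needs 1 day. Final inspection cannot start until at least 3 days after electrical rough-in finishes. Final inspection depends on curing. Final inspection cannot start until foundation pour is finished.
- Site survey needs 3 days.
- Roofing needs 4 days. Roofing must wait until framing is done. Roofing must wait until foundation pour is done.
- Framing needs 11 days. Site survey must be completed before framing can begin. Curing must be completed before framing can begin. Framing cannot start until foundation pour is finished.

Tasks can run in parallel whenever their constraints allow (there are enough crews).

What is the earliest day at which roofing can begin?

25

Curing cannot begin until its own release at day 2. It runs from day 2 to 2 + 3 = day 5.
Foundation pour waits on its own release at day 2, so it starts at day 2 and finishes at 2 + 12 = day 14.
Site survey has no prerequisites, so it starts at day 0 and finishes at day 3.
Framing has to wait for site survey (finishes day 3); curing (finishes day 5); foundation pour (finishes day 14). The latest of these is day 14, so framing runs day 14 to 14 + 11 = day 25.
Roofing waits on framing (finishes day 25); foundation pour (finishes day 14). The latest of these is day 25, which is the earliest roofing can start.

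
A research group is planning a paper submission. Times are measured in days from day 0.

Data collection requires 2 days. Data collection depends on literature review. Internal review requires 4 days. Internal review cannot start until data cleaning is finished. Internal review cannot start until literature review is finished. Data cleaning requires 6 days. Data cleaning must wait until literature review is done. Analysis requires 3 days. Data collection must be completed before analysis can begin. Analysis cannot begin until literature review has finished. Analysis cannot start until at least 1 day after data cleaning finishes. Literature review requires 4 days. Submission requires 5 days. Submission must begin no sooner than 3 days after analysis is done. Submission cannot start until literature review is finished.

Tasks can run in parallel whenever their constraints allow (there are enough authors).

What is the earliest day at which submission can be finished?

Literature review can start immediately at day 0; it finishes at day 4.
Data cleaning waits on literature review (finishes day 4), so it starts at day 4 and finishes at 4 + 6 = day 10.
After literature review (finishes day 4), data collection can start at day 4 and finishes at day 6.
Analysis has to wait for data collection (finishes day 6); literature review (finishes day 4); data cleaning (finishes day 10, plus 1-day gap → day 11). The latest of these is day 11, so analysis runs day 11 to 11 + 3 = day 14.
For submission: analysis (finishes day 14, plus 3-day gap → day 17); literature review (finishes day 4). Taking the maximum gives a start of day 17, and it finishes at 17 + 5 = day 22.

22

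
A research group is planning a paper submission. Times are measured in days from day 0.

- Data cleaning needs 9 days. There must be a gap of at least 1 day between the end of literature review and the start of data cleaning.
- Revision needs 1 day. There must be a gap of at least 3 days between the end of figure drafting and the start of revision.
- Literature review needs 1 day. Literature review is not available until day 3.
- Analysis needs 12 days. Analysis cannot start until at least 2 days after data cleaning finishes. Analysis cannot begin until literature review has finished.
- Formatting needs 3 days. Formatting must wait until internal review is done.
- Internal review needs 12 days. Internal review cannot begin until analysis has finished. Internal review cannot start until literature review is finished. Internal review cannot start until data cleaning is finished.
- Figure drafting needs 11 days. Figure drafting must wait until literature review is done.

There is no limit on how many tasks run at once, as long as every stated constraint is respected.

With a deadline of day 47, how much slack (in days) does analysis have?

4

Literature review waits on its own release at day 3, so it starts at day 3 and finishes at 3 + 1 = day 4.
Data cleaning cannot begin until literature review (finishes day 4, plus 1-day gap → day 5). It runs from day 5 to 5 + 9 = day 14.
For analysis: data cleaning (finishes day 14, plus 2-day gap → day 16); literature review (finishes day 4). Taking the maximum gives a start of day 16, and it finishes at 16 + 12 = day 28.

Working backward from the deadline:
Nothing follows formatting; the deadline of day 47 is its only limit. It must start by 47 − 3 = day 44.
Internal review must finish before formatting (must start by day 44). With a 12-day duration, internal review must start by 44 − 12 = day 32.
Analysis feeds into internal review (must start by day 32); so analysis must finish by day 32 and therefore start by day 20.
So analysis can start as early as day 16 and as late as day 20, giving 20 − 16 = 4 days of slack.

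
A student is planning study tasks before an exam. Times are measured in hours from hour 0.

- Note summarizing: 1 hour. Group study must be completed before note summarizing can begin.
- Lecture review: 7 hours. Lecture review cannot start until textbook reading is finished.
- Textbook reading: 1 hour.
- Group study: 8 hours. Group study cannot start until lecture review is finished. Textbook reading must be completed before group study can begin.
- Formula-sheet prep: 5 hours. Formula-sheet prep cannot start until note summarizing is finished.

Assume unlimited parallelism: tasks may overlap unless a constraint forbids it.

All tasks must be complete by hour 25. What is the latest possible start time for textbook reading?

3

Formula-sheet prep has no dependents, so it just needs to finish by hour 25. Starting by 25 − 5 = hour 20 achieves that.
Note summarizing feeds into formula-sheet prep (must start by hour 20); so note summarizing must finish by hour 20 and therefore start by hour 19.
Group study feeds into note summarizing (must start by hour 19); so group study must finish by hour 19 and therefore start by hour 11.
Lecture review must finish before group study (must start by hour 11). With a 7-hour duration, lecture review must start by 11 − 7 = hour 4.
For textbook reading: lecture review (must start by hour 4); group study (must start by hour 11). The most restrictive is hour 4; with a 1-hour duration, textbook reading must start by hour 3.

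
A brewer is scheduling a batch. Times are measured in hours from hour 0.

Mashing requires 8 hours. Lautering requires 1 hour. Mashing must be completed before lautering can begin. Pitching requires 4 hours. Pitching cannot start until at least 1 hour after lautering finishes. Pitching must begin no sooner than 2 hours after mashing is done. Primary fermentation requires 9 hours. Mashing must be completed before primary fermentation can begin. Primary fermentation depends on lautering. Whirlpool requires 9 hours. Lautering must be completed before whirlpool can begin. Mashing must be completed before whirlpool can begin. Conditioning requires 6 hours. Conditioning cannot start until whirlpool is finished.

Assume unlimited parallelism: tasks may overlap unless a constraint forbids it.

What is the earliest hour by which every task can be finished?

Mashing can start immediately at hour 0; it finishes at hour 8.
After mashing (finishes hour 8), lautering can start at hour 8 and finishes at hour 9.
Primary fermentation has to wait for mashing (finishes hour 8); lautering (finishes hour 9). The latest of these is hour 9, so primary fermentation runs hour 9 to 9 + 9 = hour 18.
For pitching: lautering (finishes hour 9, plus 1-hour gap → hour 10); mashing (finishes hour 8, plus 2-hour gap → hour 10). Taking the maximum gives a start of hour 10, and it finishes at 10 + 4 = hour 14.
Whirlpool cannot start until lautering (finishes hour 9); mashing (finishes hour 8). The controlling bound is hour 9, so whirlpool finishes at 9 + 9 = hour 18.
Conditioning waits on whirlpool (finishes hour 18), so it starts at hour 18 and finishes at 18 + 6 = hour 24.
All tasks are finished once the last one completes. Finish times: Mashing at 8, Lautering at 9, Whirlpool at 18, Pitching at 14, Primary fermentation at 18, Conditioning at 24. The latest is hour 24.

24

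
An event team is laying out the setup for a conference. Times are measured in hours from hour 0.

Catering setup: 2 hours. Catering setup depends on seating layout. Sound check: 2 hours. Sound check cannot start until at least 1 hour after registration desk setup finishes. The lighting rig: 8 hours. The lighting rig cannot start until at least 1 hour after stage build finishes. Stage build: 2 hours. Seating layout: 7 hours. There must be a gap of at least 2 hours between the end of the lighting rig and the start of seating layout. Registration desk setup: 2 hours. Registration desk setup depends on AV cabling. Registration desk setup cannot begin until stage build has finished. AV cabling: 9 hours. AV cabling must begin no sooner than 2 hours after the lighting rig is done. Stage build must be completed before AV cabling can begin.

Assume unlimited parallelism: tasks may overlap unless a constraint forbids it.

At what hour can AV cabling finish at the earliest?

Stage build has no prerequisites, so it starts at hour 0 and finishes at hour 2.
The lighting rig cannot begin until stage build (finishes hour 2, plus 1-hour gap → hour 3). It runs from hour 3 to 3 + 8 = hour 11.
AV cabling needs all of the lighting rig (finishes hour 11, plus 2-hour gap → hour 13); stage build (finishes hour 2). That puts its earliest start at hour 13; it finishes at 13 + 9 = hour 22.

22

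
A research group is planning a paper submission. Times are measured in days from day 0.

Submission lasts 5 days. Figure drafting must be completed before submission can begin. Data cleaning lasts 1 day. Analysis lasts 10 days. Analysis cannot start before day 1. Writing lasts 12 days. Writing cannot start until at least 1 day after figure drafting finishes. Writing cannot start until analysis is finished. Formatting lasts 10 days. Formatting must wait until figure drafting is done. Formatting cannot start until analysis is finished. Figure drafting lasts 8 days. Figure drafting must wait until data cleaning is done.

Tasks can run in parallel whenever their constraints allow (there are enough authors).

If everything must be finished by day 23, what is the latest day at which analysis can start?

1

To finish by day 23, writing (duration 12) must start no later than day 11.
Formatting has no dependents, so it just needs to finish by day 23. Starting by 23 − 10 = day 13 achieves that.
Analysis has several dependents: writing (must start by day 11); formatting (must start by day 13). The earliest of those limits is day 11, so analysis must start by 11 − 10 = day 1.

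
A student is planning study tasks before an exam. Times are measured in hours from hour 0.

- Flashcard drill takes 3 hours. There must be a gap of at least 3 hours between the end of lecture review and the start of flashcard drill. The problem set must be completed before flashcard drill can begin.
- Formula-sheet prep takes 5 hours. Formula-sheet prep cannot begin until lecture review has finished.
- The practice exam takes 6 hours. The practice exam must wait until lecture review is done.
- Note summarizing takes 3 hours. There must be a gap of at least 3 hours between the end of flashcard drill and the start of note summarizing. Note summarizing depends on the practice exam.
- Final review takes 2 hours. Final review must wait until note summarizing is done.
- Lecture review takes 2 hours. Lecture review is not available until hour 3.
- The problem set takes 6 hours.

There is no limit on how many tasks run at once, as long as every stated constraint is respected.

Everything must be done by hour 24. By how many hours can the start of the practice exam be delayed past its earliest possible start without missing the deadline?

8

Lecture review waits on its own release at hour 3, so it starts at hour 3 and finishes at 3 + 2 = hour 5.
The practice exam cannot begin until lecture review (finishes hour 5). It runs from hour 5 to 5 + 6 = hour 11.

Working backward from the deadline:
Final review has no dependents, so it just needs to finish by hour 24. Starting by 24 − 2 = hour 22 achieves that.
Since final review (must start by hour 22) depends on it, note summarizing must finish by hour 22. Backing off its 3-hour duration gives a latest start of hour 19.
The practice exam must finish before note summarizing (must start by hour 19). With a 6-hour duration, the practice exam must start by 19 − 6 = hour 13.
So the practice exam can start as early as hour 5 and as late as hour 13, giving 13 − 5 = 8 hours of slack.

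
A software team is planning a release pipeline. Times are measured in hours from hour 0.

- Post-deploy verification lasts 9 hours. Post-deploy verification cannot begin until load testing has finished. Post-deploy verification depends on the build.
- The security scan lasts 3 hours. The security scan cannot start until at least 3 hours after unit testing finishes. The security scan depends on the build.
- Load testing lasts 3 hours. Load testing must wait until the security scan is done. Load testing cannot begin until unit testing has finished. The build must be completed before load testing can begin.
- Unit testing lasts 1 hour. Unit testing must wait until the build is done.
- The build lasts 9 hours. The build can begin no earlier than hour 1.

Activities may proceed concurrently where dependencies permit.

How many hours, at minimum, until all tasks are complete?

After its own release at hour 1, the build can start at hour 1 and finishes at hour 10.
Unit testing cannot begin until the build (finishes hour 10). It runs from hour 10 to 10 + 1 = hour 11.
The security scan cannot start until unit testing (finishes hour 11, plus 3-hour gap → hour 14); the build (finishes hour 10). The controlling bound is hour 14, so the security scan finishes at 14 + 3 = hour 17.
Load testing needs all of the security scan (finishes hour 17); unit testing (finishes hour 11); the build (finishes hour 10). That puts its earliest start at hour 17; it finishes at 17 + 3 = hour 20.
For post-deploy verification: load testing (finishes hour 20); the build (finishes hour 10). Taking the maximum gives a start of hour 20, and it finishes at 20 + 9 = hour 29.
All tasks are finished once the last one completes. Finish times: The build at 10, Unit testing at 11, The security scan at 17, Load testing at 20, Post-deploy verification at 29. The latest is hour 29.

29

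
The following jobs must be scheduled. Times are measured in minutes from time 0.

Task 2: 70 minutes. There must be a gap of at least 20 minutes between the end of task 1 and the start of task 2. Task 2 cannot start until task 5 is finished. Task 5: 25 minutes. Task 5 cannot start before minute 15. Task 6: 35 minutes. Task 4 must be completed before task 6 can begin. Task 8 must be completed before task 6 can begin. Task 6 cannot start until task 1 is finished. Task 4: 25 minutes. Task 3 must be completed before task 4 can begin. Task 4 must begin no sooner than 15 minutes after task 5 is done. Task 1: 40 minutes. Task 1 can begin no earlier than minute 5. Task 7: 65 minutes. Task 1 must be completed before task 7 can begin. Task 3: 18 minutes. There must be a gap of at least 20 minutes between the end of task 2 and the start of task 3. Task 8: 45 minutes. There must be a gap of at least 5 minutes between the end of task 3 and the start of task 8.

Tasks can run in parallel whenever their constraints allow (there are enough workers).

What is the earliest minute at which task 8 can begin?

Task 5 waits on its own release at minute 15, so it starts at minute 15 and finishes at 15 + 25 = minute 40.
Task 1 waits on its own release at minute 5, so it starts at minute 5 and finishes at 5 + 40 = minute 45.
For task 2: task 1 (finishes minute 45, plus 20-minute gap → minute 65); task 5 (finishes minute 40). Taking the maximum gives a start of minute 65, and it finishes at 65 + 70 = minute 135.
Task 3 waits on task 2 (finishes minute 135, plus 20-minute gap → minute 155), so it starts at minute 155 and finishes at 155 + 18 = minute 173.
Task 8 waits on task 3 (finishes minute 173, plus 5-minute gap → minute 178), so the earliest it can start is minute 178.

178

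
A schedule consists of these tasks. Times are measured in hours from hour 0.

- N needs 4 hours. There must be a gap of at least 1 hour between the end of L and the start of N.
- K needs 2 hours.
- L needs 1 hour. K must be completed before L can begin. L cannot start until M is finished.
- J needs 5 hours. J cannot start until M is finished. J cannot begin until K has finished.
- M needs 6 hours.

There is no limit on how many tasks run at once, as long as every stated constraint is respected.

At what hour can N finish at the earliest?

12

Nothing blocks M, so it runs from hour 0 to hour 6.
K has no prerequisites, so it starts at hour 0 and finishes at hour 2.
L cannot start until K (finishes hour 2); M (finishes hour 6). The controlling bound is hour 6, so L finishes at 6 + 1 = hour 7.
After L (finishes hour 7, plus 1-hour gap → hour 8), N can start at hour 8 and finishes at hour 12.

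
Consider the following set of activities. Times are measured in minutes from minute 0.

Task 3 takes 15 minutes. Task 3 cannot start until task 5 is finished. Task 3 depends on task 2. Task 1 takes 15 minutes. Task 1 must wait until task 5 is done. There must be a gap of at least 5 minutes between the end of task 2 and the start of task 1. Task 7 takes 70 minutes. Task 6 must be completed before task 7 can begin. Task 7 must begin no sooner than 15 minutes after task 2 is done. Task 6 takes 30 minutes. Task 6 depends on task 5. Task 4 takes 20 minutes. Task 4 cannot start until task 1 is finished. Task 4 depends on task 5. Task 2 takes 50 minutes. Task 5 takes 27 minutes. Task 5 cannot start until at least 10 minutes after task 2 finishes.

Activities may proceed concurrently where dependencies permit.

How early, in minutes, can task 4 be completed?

122

Nothing blocks task 2, so it runs from minute 0 to minute 50.
Task 5 cannot begin until task 2 (finishes minute 50, plus 10-minute gap → minute 60). It runs from minute 60 to 60 + 27 = minute 87.
For task 1: task 5 (finishes minute 87); task 2 (finishes minute 50, plus 5-minute gap → minute 55). Taking the maximum gives a start of minute 87, and it finishes at 87 + 15 = minute 102.
Task 4 cannot start until task 1 (finishes minute 102); task 5 (finishes minute 87). The controlling bound is minute 102, so task 4 finishes at 102 + 20 = minute 122.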